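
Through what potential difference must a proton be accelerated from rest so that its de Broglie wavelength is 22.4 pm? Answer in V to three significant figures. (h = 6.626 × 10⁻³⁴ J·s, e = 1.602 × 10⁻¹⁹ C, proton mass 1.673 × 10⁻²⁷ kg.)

V = 1.63 V

p = h/λ = 6.626 × 10⁻³⁴ / 2.240 × 10⁻¹¹ = 2.958 × 10⁻²³ kg·m/s.
KE = p²/(2m) = 2.615 × 10⁻¹⁹ J.
V = KE/e = 2.615 × 10⁻¹⁹ / (1.602 × 10⁻¹⁹) = 1.63 V.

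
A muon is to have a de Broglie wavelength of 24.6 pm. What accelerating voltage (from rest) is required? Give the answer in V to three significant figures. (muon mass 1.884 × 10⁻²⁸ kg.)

V = 12.0 V

p = h/λ = 6.626 × 10⁻³⁴ / 2.460 × 10⁻¹¹ = 2.693 × 10⁻²³ kg·m/s.
KE = p²/(2m) = 1.925 × 10⁻¹⁸ J.
V = KE/e = 1.925 × 10⁻¹⁸ / (1.602 × 10⁻¹⁹) = 12.0 V.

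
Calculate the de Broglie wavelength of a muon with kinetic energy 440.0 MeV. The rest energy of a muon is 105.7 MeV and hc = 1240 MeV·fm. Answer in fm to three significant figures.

λ = 2.32 fm

Total energy E = KE + m₀c² = 440.0 + 105.7 = 545.7 MeV.
(pc)² = E² − (m₀c²)² = (545.7)² − (105.7)² = 2.866 × 10⁵ MeV², so pc = 535.4 MeV.
λ = hc/(pc) = 1240 MeV·fm / 535.4 MeV = 2.32 fm.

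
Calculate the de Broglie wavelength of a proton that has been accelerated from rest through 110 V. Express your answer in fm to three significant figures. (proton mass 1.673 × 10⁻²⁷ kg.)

KE = eV = 1.602 × 10⁻¹⁹ × 110.0 = 1.762 × 10⁻¹⁷ J.
p = √(2mKE) = √(2 × 1.673 × 10⁻²⁷ × 1.762 × 10⁻¹⁷) = 2.428 × 10⁻²² kg·m/s.
λ = h/p = 6.626 × 10⁻³⁴ / 2.428 × 10⁻²² = 2.73 × 10⁻¹² m = 2730 fm.

λ = 2730 fm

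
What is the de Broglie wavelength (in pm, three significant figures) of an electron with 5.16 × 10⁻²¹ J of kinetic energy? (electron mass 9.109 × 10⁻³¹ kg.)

p = √(2mKE) = √(2 × 9.109 × 10⁻³¹ × 5.160 × 10⁻²¹) = 9.696 × 10⁻²⁶ kg·m/s.
λ = h/p = 6.626 × 10⁻³⁴ / 9.696 × 10⁻²⁶ = 6.83 × 10⁻⁹ m = 6830 pm.

λ = 6830 pm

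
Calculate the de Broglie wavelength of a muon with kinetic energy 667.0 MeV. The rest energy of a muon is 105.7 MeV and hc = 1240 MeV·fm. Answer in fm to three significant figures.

Total energy E = KE + m₀c² = 667.0 + 105.7 = 772.7 MeV.
(pc)² = E² − (m₀c²)² = (772.7)² − (105.7)² = 5.859 × 10⁵ MeV², so pc = 765.4 MeV.
λ = hc/(pc) = 1240 MeV·fm / 765.4 MeV = 1.62 fm.

λ = 1.62 fm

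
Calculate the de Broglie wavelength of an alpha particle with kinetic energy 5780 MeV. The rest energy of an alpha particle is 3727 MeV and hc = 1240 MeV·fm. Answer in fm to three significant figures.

Total energy E = KE + m₀c² = 5780 + 3727 = 9507 MeV.
(pc)² = E² − (m₀c²)² = (9507)² − (3727)² = 7.649 × 10⁷ MeV², so pc = 8746 MeV.
λ = hc/(pc) = 1240 MeV·fm / 8746 MeV = 0.142 fm.

λ = 0.142 fm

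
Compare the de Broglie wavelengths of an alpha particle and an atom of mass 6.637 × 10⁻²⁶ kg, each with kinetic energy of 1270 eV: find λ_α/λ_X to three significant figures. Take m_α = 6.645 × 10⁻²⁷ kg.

At fixed KE, p = √(2mKE) so λ = h/p ∝ 1/√m.
λ_α/λ_X = √(m_X/m_α) = √(6.637 × 10⁻²⁶/6.645 × 10⁻²⁷) = √(9.988) = 3.16.

λ_α/λ_X = 3.16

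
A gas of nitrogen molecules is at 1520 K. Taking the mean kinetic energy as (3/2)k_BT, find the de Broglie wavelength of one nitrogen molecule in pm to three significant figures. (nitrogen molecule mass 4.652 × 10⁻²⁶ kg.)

λ = 12.2 pm

KE = (3/2)k_BT = 1.5 × 1.381 × 10⁻²³ × 1520 = 3.149 × 10⁻²⁰ J.
p = √(2mKE) = √(2 × 4.652 × 10⁻²⁶ × 3.149 × 10⁻²⁰) = 5.413 × 10⁻²³ kg·m/s.
λ = h/p = 1.22 × 10⁻¹¹ m = 12.2 pm.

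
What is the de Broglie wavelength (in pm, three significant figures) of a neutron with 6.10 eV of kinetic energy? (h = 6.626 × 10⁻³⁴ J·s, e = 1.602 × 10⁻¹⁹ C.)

KE = 6.10 eV = 9.772 × 10⁻¹⁹ J.
p = √(2mKE) = √(2 × 1.675 × 10⁻²⁷ × 9.772 × 10⁻¹⁹) = 5.722 × 10⁻²³ kg·m/s.
λ = h/p = 6.626 × 10⁻³⁴ / 5.722 × 10⁻²³ = 1.16 × 10⁻¹¹ m = 11.6 pm.

λ = 11.6 pm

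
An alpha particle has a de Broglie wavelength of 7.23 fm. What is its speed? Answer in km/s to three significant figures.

v = 1.38 × 10⁴ km/s

p = h/λ = 6.626 × 10⁻³⁴ / 7.230 × 10⁻¹⁵ = 9.165 × 10⁻²⁰ kg·m/s.
v = p/m = 9.165 × 10⁻²⁰ / 6.645 × 10⁻²⁷ = 1.38 × 10⁷ m/s = 1.38 × 10⁴ km/s.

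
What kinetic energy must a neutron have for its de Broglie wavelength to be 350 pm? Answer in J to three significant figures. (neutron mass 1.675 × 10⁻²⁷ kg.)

KE = 1.07 × 10⁻²¹ J

p = h/λ = 6.626 × 10⁻³⁴ / 3.500 × 10⁻¹⁰ = 1.893 × 10⁻²⁴ kg·m/s.
KE = p²/(2m) = (1.893 × 10⁻²⁴)² / (2 × 1.675 × 10⁻²⁷) = 1.070 × 10⁻²¹ J = 1.07 × 10⁻²¹ J.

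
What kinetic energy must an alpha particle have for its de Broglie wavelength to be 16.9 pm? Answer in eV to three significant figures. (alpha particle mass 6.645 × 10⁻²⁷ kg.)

KE = 0.722 eV

p = h/λ = 6.626 × 10⁻³⁴ / 1.690 × 10⁻¹¹ = 3.921 × 10⁻²³ kg·m/s.
KE = p²/(2m) = (3.921 × 10⁻²³)² / (2 × 6.645 × 10⁻²⁷) = 1.157 × 10⁻¹⁹ J = 0.722 eV.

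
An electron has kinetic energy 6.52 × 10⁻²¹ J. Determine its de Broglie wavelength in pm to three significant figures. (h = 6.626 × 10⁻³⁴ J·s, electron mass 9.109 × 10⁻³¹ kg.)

λ = 6080 pm

p = √(2mKE) = √(2 × 9.109 × 10⁻³¹ × 6.520 × 10⁻²¹) = 1.090 × 10⁻²⁵ kg·m/s.
λ = h/p = 6.626 × 10⁻³⁴ / 1.090 × 10⁻²⁵ = 6.08 × 10⁻⁹ m = 6080 pm.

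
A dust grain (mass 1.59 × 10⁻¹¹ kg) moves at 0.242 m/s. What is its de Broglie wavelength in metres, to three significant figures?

p = mv = 1.59 × 10⁻¹¹ × 0.242 = 3.848 × 10⁻¹² kg·m/s.
λ = h/p = 6.626 × 10⁻³⁴ / 3.848 × 10⁻¹² = 1.72 × 10⁻²² m.

λ = 1.72 × 10⁻²² m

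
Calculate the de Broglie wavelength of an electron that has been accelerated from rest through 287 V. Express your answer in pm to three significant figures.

λ = 72.4 pm

KE = eV = 1.602 × 10⁻¹⁹ × 287.0 = 4.598 × 10⁻¹⁷ J.
p = √(2mKE) = √(2 × 9.109 × 10⁻³¹ × 4.598 × 10⁻¹⁷) = 9.152 × 10⁻²⁴ kg·m/s.
λ = h/p = 6.626 × 10⁻³⁴ / 9.152 × 10⁻²⁴ = 7.24 × 10⁻¹¹ m = 72.4 pm.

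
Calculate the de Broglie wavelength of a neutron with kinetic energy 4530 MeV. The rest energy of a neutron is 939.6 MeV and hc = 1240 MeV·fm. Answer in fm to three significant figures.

Total energy E = KE + m₀c² = 4530 + 939.6 = 5469.6 MeV.
(pc)² = E² − (m₀c²)² = (5469.6)² − (939.6)² = 2.903 × 10⁷ MeV², so pc = 5388 MeV.
λ = hc/(pc) = 1240 MeV·fm / 5388 MeV = 0.230 fm.

λ = 0.230 fm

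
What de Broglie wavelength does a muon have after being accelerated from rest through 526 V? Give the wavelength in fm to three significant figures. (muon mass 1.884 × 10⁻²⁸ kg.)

KE = eV = 1.602 × 10⁻¹⁹ × 526.0 = 8.427 × 10⁻¹⁷ J.
p = √(2mKE) = √(2 × 1.884 × 10⁻²⁸ × 8.427 × 10⁻¹⁷) = 1.782 × 10⁻²² kg·m/s.
λ = h/p = 6.626 × 10⁻³⁴ / 1.782 × 10⁻²² = 3.72 × 10⁻¹² m = 3720 fm.

λ = 3720 fm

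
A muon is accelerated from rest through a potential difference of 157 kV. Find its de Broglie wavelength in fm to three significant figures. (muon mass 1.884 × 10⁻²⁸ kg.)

λ = 215 fm

KE = eV = 1.602 × 10⁻¹⁹ × 1.570 × 10⁵ = 2.515 × 10⁻¹⁴ J.
p = √(2mKE) = √(2 × 1.884 × 10⁻²⁸ × 2.515 × 10⁻¹⁴) = 3.078 × 10⁻²¹ kg·m/s.
λ = h/p = 6.626 × 10⁻³⁴ / 3.078 × 10⁻²¹ = 2.15 × 10⁻¹³ m = 215 fm.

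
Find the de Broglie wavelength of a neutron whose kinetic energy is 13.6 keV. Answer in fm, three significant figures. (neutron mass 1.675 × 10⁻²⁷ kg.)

λ = 245 fm

KE = 13.6 keV = 2.179 × 10⁻¹⁵ J.
p = √(2mKE) = √(2 × 1.675 × 10⁻²⁷ × 2.179 × 10⁻¹⁵) = 2.702 × 10⁻²¹ kg·m/s.
λ = h/p = 6.626 × 10⁻³⁴ / 2.702 × 10⁻²¹ = 2.45 × 10⁻¹³ m = 245 fm.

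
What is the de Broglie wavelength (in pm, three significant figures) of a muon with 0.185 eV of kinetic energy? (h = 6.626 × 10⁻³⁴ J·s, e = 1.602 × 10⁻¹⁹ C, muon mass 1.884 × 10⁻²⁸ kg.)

KE = 0.185 eV = 2.964 × 10⁻²⁰ J.
p = √(2mKE) = √(2 × 1.884 × 10⁻²⁸ × 2.964 × 10⁻²⁰) = 3.342 × 10⁻²⁴ kg·m/s.
λ = h/p = 6.626 × 10⁻³⁴ / 3.342 × 10⁻²⁴ = 1.98 × 10⁻¹⁰ m = 198 pm.

λ = 198 pm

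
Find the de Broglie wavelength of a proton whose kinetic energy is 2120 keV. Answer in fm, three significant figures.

KE = 2120 keV = 3.396 × 10⁻¹³ J.
p = √(2mKE) = √(2 × 1.673 × 10⁻²⁷ × 3.396 × 10⁻¹³) = 3.371 × 10⁻²⁰ kg·m/s.
λ = h/p = 6.626 × 10⁻³⁴ / 3.371 × 10⁻²⁰ = 1.97 × 10⁻¹⁴ m = 19.7 fm.

λ = 19.7 fm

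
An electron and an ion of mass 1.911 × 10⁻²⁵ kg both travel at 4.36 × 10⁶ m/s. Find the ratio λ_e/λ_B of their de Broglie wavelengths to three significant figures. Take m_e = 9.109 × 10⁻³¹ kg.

λ_e/λ_B = 2.10 × 10⁵

At fixed v, p = mv so λ = h/(mv) ∝ 1/m.
λ_e/λ_B = m_B/m_e = 1.911 × 10⁻²⁵/9.109 × 10⁻³¹ = 2.10 × 10⁵.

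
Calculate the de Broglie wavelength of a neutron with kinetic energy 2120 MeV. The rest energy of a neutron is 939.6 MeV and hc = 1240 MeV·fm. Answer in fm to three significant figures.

λ = 0.426 fm

Total energy E = KE + m₀c² = 2120 + 939.6 = 3059.6 MeV.
(pc)² = E² − (m₀c²)² = (3059.6)² − (939.6)² = 8.478 × 10⁶ MeV², so pc = 2912 MeV.
λ = hc/(pc) = 1240 MeV·fm / 2912 MeV = 0.426 fm.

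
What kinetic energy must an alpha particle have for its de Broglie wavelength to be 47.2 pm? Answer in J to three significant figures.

p = h/λ = 6.626 × 10⁻³⁴ / 4.720 × 10⁻¹¹ = 1.404 × 10⁻²³ kg·m/s.
KE = p²/(2m) = (1.404 × 10⁻²³)² / (2 × 6.645 × 10⁻²⁷) = 1.483 × 10⁻²⁰ J = 1.48 × 10⁻²⁰ J.

KE = 1.48 × 10⁻²⁰ J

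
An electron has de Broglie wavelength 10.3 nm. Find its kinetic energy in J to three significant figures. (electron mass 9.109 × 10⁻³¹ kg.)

KE = 2.27 × 10⁻²¹ J

p = h/λ = 6.626 × 10⁻³⁴ / 1.030 × 10⁻⁸ = 6.433 × 10⁻²⁶ kg·m/s.
KE = p²/(2m) = (6.433 × 10⁻²⁶)² / (2 × 9.109 × 10⁻³¹) = 2.272 × 10⁻²¹ J = 2.27 × 10⁻²¹ J.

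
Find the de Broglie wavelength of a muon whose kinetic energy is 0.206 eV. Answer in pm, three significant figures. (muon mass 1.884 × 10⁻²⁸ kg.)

KE = 0.206 eV = 3.300 × 10⁻²⁰ J.
p = √(2mKE) = √(2 × 1.884 × 10⁻²⁸ × 3.300 × 10⁻²⁰) = 3.526 × 10⁻²⁴ kg·m/s.
λ = h/p = 6.626 × 10⁻³⁴ / 3.526 × 10⁻²⁴ = 1.88 × 10⁻¹⁰ m = 188 pm.

λ = 188 pm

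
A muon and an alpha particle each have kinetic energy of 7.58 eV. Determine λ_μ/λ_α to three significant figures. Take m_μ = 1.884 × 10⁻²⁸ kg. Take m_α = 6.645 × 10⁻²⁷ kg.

λ_μ/λ_α = 5.94

At fixed KE, p = √(2mKE) so λ = h/p ∝ 1/√m.
λ_μ/λ_α = √(m_α/m_μ) = √(6.645 × 10⁻²⁷/1.884 × 10⁻²⁸) = √(35.27) = 5.94.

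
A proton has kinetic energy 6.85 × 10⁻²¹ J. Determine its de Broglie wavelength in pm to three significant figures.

λ = 138 pm

p = √(2mKE) = √(2 × 1.673 × 10⁻²⁷ × 6.850 × 10⁻²¹) = 4.787 × 10⁻²⁴ kg·m/s.
λ = h/p = 6.626 × 10⁻³⁴ / 4.787 × 10⁻²⁴ = 1.38 × 10⁻¹⁰ m = 138 pm.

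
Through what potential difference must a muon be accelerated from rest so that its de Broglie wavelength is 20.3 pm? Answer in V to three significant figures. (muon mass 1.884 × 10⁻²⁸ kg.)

p = h/λ = 6.626 × 10⁻³⁴ / 2.030 × 10⁻¹¹ = 3.264 × 10⁻²³ kg·m/s.
KE = p²/(2m) = 2.827 × 10⁻¹⁸ J.
V = KE/e = 2.827 × 10⁻¹⁸ / (1.602 × 10⁻¹⁹) = 17.6 V.

V = 17.6 V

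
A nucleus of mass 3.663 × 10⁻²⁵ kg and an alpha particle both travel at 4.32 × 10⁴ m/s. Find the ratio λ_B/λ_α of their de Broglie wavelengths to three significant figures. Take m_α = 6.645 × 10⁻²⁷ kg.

λ_B/λ_α = 0.0181

At fixed v, p = mv so λ = h/(mv) ∝ 1/m.
λ_B/λ_α = m_α/m_B = 6.645 × 10⁻²⁷/3.663 × 10⁻²⁵ = 0.0181.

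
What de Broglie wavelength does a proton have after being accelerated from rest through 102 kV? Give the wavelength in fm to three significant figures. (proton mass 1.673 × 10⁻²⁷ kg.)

KE = eV = 1.602 × 10⁻¹⁹ × 1.020 × 10⁵ = 1.634 × 10⁻¹⁴ J.
p = √(2mKE) = √(2 × 1.673 × 10⁻²⁷ × 1.634 × 10⁻¹⁴) = 7.394 × 10⁻²¹ kg·m/s.
λ = h/p = 6.626 × 10⁻³⁴ / 7.394 × 10⁻²¹ = 8.96 × 10⁻¹⁴ m = 89.6 fm.

λ = 89.6 fm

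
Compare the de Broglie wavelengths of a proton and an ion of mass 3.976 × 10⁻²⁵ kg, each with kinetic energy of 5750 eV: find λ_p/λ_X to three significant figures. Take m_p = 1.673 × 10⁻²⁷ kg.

At fixed KE, p = √(2mKE) so λ = h/p ∝ 1/√m.
λ_p/λ_X = √(m_X/m_p) = √(3.976 × 10⁻²⁵/1.673 × 10⁻²⁷) = √(237.7) = 15.4.

λ_p/λ_X = 15.4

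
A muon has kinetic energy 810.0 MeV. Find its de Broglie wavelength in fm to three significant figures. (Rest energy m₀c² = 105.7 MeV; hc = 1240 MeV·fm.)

λ = 1.36 fm

Total energy E = KE + m₀c² = 810.0 + 105.7 = 915.7 MeV.
(pc)² = E² − (m₀c²)² = (915.7)² − (105.7)² = 8.273 × 10⁵ MeV², so pc = 909.6 MeV.
λ = hc/(pc) = 1240 MeV·fm / 909.6 MeV = 1.36 fm.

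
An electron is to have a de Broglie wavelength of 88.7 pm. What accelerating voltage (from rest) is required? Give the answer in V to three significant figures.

p = h/λ = 6.626 × 10⁻³⁴ / 8.870 × 10⁻¹¹ = 7.470 × 10⁻²⁴ kg·m/s.
KE = p²/(2m) = 3.063 × 10⁻¹⁷ J.
V = KE/e = 3.063 × 10⁻¹⁷ / (1.602 × 10⁻¹⁹) = 191 V.

V = 191 V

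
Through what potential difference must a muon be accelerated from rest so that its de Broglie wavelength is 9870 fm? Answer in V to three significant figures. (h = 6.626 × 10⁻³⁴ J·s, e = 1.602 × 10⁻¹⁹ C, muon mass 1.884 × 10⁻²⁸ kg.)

p = h/λ = 6.626 × 10⁻³⁴ / 9.870 × 10⁻¹² = 6.713 × 10⁻²³ kg·m/s.
KE = p²/(2m) = 1.196 × 10⁻¹⁷ J.
V = KE/e = 1.196 × 10⁻¹⁷ / (1.602 × 10⁻¹⁹) = 74.7 V.

V = 74.7 V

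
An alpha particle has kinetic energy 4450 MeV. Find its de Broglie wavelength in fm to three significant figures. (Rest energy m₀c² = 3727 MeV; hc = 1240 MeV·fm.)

λ = 0.170 fm

Total energy E = KE + m₀c² = 4450 + 3727 = 8177 MeV.
(pc)² = E² − (m₀c²)² = (8177)² − (3727)² = 5.297 × 10⁷ MeV², so pc = 7278 MeV.
λ = hc/(pc) = 1240 MeV·fm / 7278 MeV = 0.170 fm.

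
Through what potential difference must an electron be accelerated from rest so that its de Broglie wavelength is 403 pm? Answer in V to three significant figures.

p = h/λ = 6.626 × 10⁻³⁴ / 4.030 × 10⁻¹⁰ = 1.644 × 10⁻²⁴ kg·m/s.
KE = p²/(2m) = 1.484 × 10⁻¹⁸ J.
V = KE/e = 1.484 × 10⁻¹⁸ / (1.602 × 10⁻¹⁹) = 9.26 V.

V = 9.26 V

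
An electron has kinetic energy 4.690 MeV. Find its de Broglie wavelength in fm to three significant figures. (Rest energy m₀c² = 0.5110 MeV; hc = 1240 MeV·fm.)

Total energy E = KE + m₀c² = 4.690 + 0.5110 = 5.2010 MeV.
(pc)² = E² − (m₀c²)² = (5.2010)² − (0.5110)² = 26.79 MeV², so pc = 5.176 MeV.
λ = hc/(pc) = 1240 MeV·fm / 5.176 MeV = 240 fm.

λ = 240 fm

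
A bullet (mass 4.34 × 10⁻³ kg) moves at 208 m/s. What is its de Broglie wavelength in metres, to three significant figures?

λ = 7.34 × 10⁻³⁴ m

p = mv = 4.34 × 10⁻³ × 208 = 9.027 × 10⁻¹ kg·m/s.
λ = h/p = 6.626 × 10⁻³⁴ / 9.027 × 10⁻¹ = 7.34 × 10⁻³⁴ m.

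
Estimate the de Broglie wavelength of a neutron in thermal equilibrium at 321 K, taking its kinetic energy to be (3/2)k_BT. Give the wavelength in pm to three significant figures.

λ = 140 pm

KE = (3/2)k_BT = 1.5 × 1.381 × 10⁻²³ × 321 = 6.650 × 10⁻²¹ J.
p = √(2mKE) = √(2 × 1.675 × 10⁻²⁷ × 6.650 × 10⁻²¹) = 4.720 × 10⁻²⁴ kg·m/s.
λ = h/p = 1.40 × 10⁻¹⁰ m = 140 pm.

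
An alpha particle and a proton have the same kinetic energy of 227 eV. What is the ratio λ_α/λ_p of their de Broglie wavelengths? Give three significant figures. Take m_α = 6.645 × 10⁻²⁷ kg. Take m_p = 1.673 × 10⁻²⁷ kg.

At fixed KE, p = √(2mKE) so λ = h/p ∝ 1/√m.
λ_α/λ_p = √(m_p/m_α) = √(1.673 × 10⁻²⁷/6.645 × 10⁻²⁷) = √(0.2518) = 0.502.

λ_α/λ_p = 0.502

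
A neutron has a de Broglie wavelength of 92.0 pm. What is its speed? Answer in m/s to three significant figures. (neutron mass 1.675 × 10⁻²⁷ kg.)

v = 4300 m/s

p = h/λ = 6.626 × 10⁻³⁴ / 9.200 × 10⁻¹¹ = 7.202 × 10⁻²⁴ kg·m/s.
v = p/m = 7.202 × 10⁻²⁴ / 1.675 × 10⁻²⁷ = 4.30 × 10³ m/s = 4300 m/s.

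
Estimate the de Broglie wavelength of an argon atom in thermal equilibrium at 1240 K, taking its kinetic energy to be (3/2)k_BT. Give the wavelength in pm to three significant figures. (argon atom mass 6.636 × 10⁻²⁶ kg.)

λ = 11.3 pm

KE = (3/2)k_BT = 1.5 × 1.381 × 10⁻²³ × 1240 = 2.569 × 10⁻²⁰ J.
p = √(2mKE) = √(2 × 6.636 × 10⁻²⁶ × 2.569 × 10⁻²⁰) = 5.839 × 10⁻²³ kg·m/s.
λ = h/p = 1.13 × 10⁻¹¹ m = 11.3 pm.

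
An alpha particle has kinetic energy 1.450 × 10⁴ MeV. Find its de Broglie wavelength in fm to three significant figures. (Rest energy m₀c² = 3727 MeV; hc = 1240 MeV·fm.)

λ = 0.0695 fm

Total energy E = KE + m₀c² = 1.450 × 10⁴ + 3727 = 18227 MeV.
(pc)² = E² − (m₀c²)² = (18227)² − (3727)² = 3.183 × 10⁸ MeV², so pc = 1.784 × 10⁴ MeV.
λ = hc/(pc) = 1240 MeV·fm / 1.784 × 10⁴ MeV = 0.0695 fm.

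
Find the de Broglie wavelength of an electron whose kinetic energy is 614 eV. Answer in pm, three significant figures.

KE = 614 eV = 9.836 × 10⁻¹⁷ J.
p = √(2mKE) = √(2 × 9.109 × 10⁻³¹ × 9.836 × 10⁻¹⁷) = 1.339 × 10⁻²³ kg·m/s.
λ = h/p = 6.626 × 10⁻³⁴ / 1.339 × 10⁻²³ = 4.95 × 10⁻¹¹ m = 49.5 pm.

λ = 49.5 pm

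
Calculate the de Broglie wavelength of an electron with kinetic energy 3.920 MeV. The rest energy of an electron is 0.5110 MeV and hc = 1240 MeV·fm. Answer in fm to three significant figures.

λ = 282 fm

Total energy E = KE + m₀c² = 3.920 + 0.5110 = 4.4310 MeV.
(pc)² = E² − (m₀c²)² = (4.4310)² − (0.5110)² = 19.37 MeV², so pc = 4.401 MeV.
λ = hc/(pc) = 1240 MeV·fm / 4.401 MeV = 282 fm.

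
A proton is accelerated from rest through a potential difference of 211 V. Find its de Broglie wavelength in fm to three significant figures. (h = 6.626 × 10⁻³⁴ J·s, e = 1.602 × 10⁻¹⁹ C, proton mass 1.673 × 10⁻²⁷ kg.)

KE = eV = 1.602 × 10⁻¹⁹ × 211.0 = 3.380 × 10⁻¹⁷ J.
p = √(2mKE) = √(2 × 1.673 × 10⁻²⁷ × 3.380 × 10⁻¹⁷) = 3.363 × 10⁻²² kg·m/s.
λ = h/p = 6.626 × 10⁻³⁴ / 3.363 × 10⁻²² = 1.97 × 10⁻¹² m = 1970 fm.

λ = 1970 fm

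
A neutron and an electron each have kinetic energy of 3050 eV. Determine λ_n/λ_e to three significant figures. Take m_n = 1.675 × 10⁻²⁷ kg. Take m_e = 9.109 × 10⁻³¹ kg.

λ_n/λ_e = 0.0233

At fixed KE, p = √(2mKE) so λ = h/p ∝ 1/√m.
λ_n/λ_e = √(m_e/m_n) = √(9.109 × 10⁻³¹/1.675 × 10⁻²⁷) = √(5.438 × 10⁻⁴) = 0.0233.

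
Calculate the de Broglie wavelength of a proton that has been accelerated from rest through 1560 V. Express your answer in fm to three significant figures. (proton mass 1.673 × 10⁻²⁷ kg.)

λ = 725 fm

KE = eV = 1.602 × 10⁻¹⁹ × 1560 = 2.499 × 10⁻¹⁶ J.
p = √(2mKE) = √(2 × 1.673 × 10⁻²⁷ × 2.499 × 10⁻¹⁶) = 9.144 × 10⁻²² kg·m/s.
λ = h/p = 6.626 × 10⁻³⁴ / 9.144 × 10⁻²² = 7.25 × 10⁻¹³ m = 725 fm.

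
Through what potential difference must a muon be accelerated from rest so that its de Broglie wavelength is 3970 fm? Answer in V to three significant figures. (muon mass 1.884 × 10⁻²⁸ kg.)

p = h/λ = 6.626 × 10⁻³⁴ / 3.970 × 10⁻¹² = 1.669 × 10⁻²² kg·m/s.
KE = p²/(2m) = 7.393 × 10⁻¹⁷ J.
V = KE/e = 7.393 × 10⁻¹⁷ / (1.602 × 10⁻¹⁹) = 461 V.

V = 461 V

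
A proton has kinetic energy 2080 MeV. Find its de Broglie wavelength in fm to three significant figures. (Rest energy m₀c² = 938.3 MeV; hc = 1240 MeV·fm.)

λ = 0.432 fm

Total energy E = KE + m₀c² = 2080 + 938.3 = 3018.3 MeV.
(pc)² = E² − (m₀c²)² = (3018.3)² − (938.3)² = 8.230 × 10⁶ MeV², so pc = 2869 MeV.
λ = hc/(pc) = 1240 MeV·fm / 2869 MeV = 0.432 fm.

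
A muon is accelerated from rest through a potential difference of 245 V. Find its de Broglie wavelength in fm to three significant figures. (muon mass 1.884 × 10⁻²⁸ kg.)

λ = 5450 fm

KE = eV = 1.602 × 10⁻¹⁹ × 245.0 = 3.925 × 10⁻¹⁷ J.
p = √(2mKE) = √(2 × 1.884 × 10⁻²⁸ × 3.925 × 10⁻¹⁷) = 1.216 × 10⁻²² kg·m/s.
λ = h/p = 6.626 × 10⁻³⁴ / 1.216 × 10⁻²² = 5.45 × 10⁻¹² m = 5450 fm.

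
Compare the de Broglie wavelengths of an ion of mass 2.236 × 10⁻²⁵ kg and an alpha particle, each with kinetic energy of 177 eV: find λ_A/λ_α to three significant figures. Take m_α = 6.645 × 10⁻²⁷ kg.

At fixed KE, p = √(2mKE) so λ = h/p ∝ 1/√m.
λ_A/λ_α = √(m_α/m_A) = √(6.645 × 10⁻²⁷/2.236 × 10⁻²⁵) = √(0.02972) = 0.172.

λ_A/λ_α = 0.172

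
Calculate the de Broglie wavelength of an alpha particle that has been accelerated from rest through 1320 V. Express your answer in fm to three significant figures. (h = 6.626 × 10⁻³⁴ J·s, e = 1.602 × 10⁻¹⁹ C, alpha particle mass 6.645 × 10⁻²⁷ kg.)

KE = 2eV = 2 × 1.602 × 10⁻¹⁹ × 1320 = 4.229 × 10⁻¹⁶ J.
p = √(2mKE) = √(2 × 6.645 × 10⁻²⁷ × 4.229 × 10⁻¹⁶) = 2.371 × 10⁻²¹ kg·m/s.
λ = h/p = 6.626 × 10⁻³⁴ / 2.371 × 10⁻²¹ = 2.79 × 10⁻¹³ m = 279 fm.

λ = 279 fm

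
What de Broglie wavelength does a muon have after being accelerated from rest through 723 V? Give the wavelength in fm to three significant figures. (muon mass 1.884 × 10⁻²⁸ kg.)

KE = eV = 1.602 × 10⁻¹⁹ × 723.0 = 1.158 × 10⁻¹⁶ J.
p = √(2mKE) = √(2 × 1.884 × 10⁻²⁸ × 1.158 × 10⁻¹⁶) = 2.089 × 10⁻²² kg·m/s.
λ = h/p = 6.626 × 10⁻³⁴ / 2.089 × 10⁻²² = 3.17 × 10⁻¹² m = 3170 fm.

λ = 3170 fm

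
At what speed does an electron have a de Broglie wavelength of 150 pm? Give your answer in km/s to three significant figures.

v = 4850 km/s

p = h/λ = 6.626 × 10⁻³⁴ / 1.500 × 10⁻¹⁰ = 4.417 × 10⁻²⁴ kg·m/s.
v = p/m = 4.417 × 10⁻²⁴ / 9.109 × 10⁻³¹ = 4.85 × 10⁶ m/s = 4850 km/s.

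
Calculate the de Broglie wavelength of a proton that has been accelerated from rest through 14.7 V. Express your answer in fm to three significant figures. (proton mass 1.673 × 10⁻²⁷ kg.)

λ = 7460 fm

KE = eV = 1.602 × 10⁻¹⁹ × 14.70 = 2.355 × 10⁻¹⁸ J.
p = √(2mKE) = √(2 × 1.673 × 10⁻²⁷ × 2.355 × 10⁻¹⁸) = 8.877 × 10⁻²³ kg·m/s.
λ = h/p = 6.626 × 10⁻³⁴ / 8.877 × 10⁻²³ = 7.46 × 10⁻¹² m = 7460 fm.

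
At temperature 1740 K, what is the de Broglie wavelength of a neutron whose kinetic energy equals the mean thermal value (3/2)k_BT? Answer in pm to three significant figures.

KE = (3/2)k_BT = 1.5 × 1.381 × 10⁻²³ × 1740 = 3.604 × 10⁻²⁰ J.
p = √(2mKE) = √(2 × 1.675 × 10⁻²⁷ × 3.604 × 10⁻²⁰) = 1.099 × 10⁻²³ kg·m/s.
λ = h/p = 6.03 × 10⁻¹¹ m = 60.3 pm.

λ = 60.3 pm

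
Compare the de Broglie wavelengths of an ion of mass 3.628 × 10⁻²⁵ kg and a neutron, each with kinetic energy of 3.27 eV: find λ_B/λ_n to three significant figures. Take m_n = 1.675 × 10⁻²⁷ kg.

λ_B/λ_n = 0.0679

At fixed KE, p = √(2mKE) so λ = h/p ∝ 1/√m.
λ_B/λ_n = √(m_n/m_B) = √(1.675 × 10⁻²⁷/3.628 × 10⁻²⁵) = √(4.617 × 10⁻³) = 0.0679.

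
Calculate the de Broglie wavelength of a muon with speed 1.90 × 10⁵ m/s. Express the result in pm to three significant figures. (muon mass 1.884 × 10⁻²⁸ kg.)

p = mv = 1.884 × 10⁻²⁸ × 1.90 × 10⁵ = 3.580 × 10⁻²³ kg·m/s.
λ = h/p = 6.626 × 10⁻³⁴ / 3.580 × 10⁻²³ = 1.85 × 10⁻¹¹ m = 18.5 pm.

λ = 18.5 pm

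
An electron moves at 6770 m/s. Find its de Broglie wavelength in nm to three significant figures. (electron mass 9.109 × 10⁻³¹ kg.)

λ = 107 nm

p = mv = 9.109 × 10⁻³¹ × 6770 = 6.167 × 10⁻²⁷ kg·m/s.
λ = h/p = 6.626 × 10⁻³⁴ / 6.167 × 10⁻²⁷ = 1.07 × 10⁻⁷ m = 107 nm.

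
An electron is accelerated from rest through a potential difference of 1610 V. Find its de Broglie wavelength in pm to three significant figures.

KE = eV = 1.602 × 10⁻¹⁹ × 1610 = 2.579 × 10⁻¹⁶ J.
p = √(2mKE) = √(2 × 9.109 × 10⁻³¹ × 2.579 × 10⁻¹⁶) = 2.168 × 10⁻²³ kg·m/s.
λ = h/p = 6.626 × 10⁻³⁴ / 2.168 × 10⁻²³ = 3.06 × 10⁻¹¹ m = 30.6 pm.

λ = 30.6 pm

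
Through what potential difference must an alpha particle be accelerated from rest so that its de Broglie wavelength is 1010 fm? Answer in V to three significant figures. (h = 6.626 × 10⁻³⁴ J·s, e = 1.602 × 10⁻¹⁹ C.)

p = h/λ = 6.626 × 10⁻³⁴ / 1.010 × 10⁻¹² = 6.560 × 10⁻²² kg·m/s.
KE = p²/(2m) = 3.238 × 10⁻¹⁷ J.
V = KE/2e = 3.238 × 10⁻¹⁷ / (2 × 1.602 × 10⁻¹⁹) = 101 V.

V = 101 V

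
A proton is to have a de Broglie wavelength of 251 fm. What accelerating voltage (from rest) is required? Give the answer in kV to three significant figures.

p = h/λ = 6.626 × 10⁻³⁴ / 2.510 × 10⁻¹³ = 2.640 × 10⁻²¹ kg·m/s.
KE = p²/(2m) = 2.083 × 10⁻¹⁵ J.
V = KE/e = 2.083 × 10⁻¹⁵ / (1.602 × 10⁻¹⁹) = 13.0 kV.

V = 13.0 kV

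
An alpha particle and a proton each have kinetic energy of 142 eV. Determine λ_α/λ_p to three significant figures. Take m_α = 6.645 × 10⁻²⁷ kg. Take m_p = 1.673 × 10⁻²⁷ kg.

λ_α/λ_p = 0.502

At fixed KE, p = √(2mKE) so λ = h/p ∝ 1/√m.
λ_α/λ_p = √(m_p/m_α) = √(1.673 × 10⁻²⁷/6.645 × 10⁻²⁷) = √(0.2518) = 0.502.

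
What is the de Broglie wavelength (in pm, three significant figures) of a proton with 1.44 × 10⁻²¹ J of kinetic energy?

p = √(2mKE) = √(2 × 1.673 × 10⁻²⁷ × 1.440 × 10⁻²¹) = 2.195 × 10⁻²⁴ kg·m/s.
λ = h/p = 6.626 × 10⁻³⁴ / 2.195 × 10⁻²⁴ = 3.02 × 10⁻¹⁰ m = 302 pm.

λ = 302 pm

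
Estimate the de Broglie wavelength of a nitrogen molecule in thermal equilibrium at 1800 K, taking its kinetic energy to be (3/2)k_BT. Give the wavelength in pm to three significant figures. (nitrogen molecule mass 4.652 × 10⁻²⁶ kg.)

KE = (3/2)k_BT = 1.5 × 1.381 × 10⁻²³ × 1800 = 3.729 × 10⁻²⁰ J.
p = √(2mKE) = √(2 × 4.652 × 10⁻²⁶ × 3.729 × 10⁻²⁰) = 5.890 × 10⁻²³ kg·m/s.
λ = h/p = 1.12 × 10⁻¹¹ m = 11.2 pm.

λ = 11.2 pm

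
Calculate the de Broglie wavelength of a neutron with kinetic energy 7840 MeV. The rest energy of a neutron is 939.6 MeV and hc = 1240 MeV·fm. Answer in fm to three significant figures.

λ = 0.142 fm

Total energy E = KE + m₀c² = 7840 + 939.6 = 8779.6 MeV.
(pc)² = E² − (m₀c²)² = (8779.6)² − (939.6)² = 7.620 × 10⁷ MeV², so pc = 8729 MeV.
λ = hc/(pc) = 1240 MeV·fm / 8729 MeV = 0.142 fm.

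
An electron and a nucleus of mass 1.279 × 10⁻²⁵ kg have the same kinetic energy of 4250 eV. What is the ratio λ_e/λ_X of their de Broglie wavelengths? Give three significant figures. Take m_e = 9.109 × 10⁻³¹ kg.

λ_e/λ_X = 375

At fixed KE, p = √(2mKE) so λ = h/p ∝ 1/√m.
λ_e/λ_X = √(m_X/m_e) = √(1.279 × 10⁻²⁵/9.109 × 10⁻³¹) = √(1.404 × 10⁵) = 375.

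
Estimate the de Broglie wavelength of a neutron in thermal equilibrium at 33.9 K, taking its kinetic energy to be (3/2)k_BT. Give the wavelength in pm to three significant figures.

KE = (3/2)k_BT = 1.5 × 1.381 × 10⁻²³ × 33.9 = 7.022 × 10⁻²² J.
p = √(2mKE) = √(2 × 1.675 × 10⁻²⁷ × 7.022 × 10⁻²²) = 1.534 × 10⁻²⁴ kg·m/s.
λ = h/p = 4.32 × 10⁻¹⁰ m = 432 pm.

λ = 432 pm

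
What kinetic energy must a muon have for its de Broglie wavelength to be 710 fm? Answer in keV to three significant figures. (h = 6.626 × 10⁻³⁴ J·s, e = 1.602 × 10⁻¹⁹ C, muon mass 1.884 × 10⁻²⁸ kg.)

p = h/λ = 6.626 × 10⁻³⁴ / 7.100 × 10⁻¹³ = 9.332 × 10⁻²² kg·m/s.
KE = p²/(2m) = (9.332 × 10⁻²²)² / (2 × 1.884 × 10⁻²⁸) = 2.311 × 10⁻¹⁵ J = 14.4 keV.

KE = 14.4 keV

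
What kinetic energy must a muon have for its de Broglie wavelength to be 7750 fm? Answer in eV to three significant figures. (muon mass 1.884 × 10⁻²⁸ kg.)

p = h/λ = 6.626 × 10⁻³⁴ / 7.750 × 10⁻¹² = 8.550 × 10⁻²³ kg·m/s.
KE = p²/(2m) = (8.550 × 10⁻²³)² / (2 × 1.884 × 10⁻²⁸) = 1.940 × 10⁻¹⁷ J = 121 eV.

KE = 121 eV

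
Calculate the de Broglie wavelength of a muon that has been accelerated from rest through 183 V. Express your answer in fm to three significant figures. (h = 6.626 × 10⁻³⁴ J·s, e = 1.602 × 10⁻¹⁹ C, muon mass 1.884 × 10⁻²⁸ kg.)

λ = 6300 fm

KE = eV = 1.602 × 10⁻¹⁹ × 183.0 = 2.932 × 10⁻¹⁷ J.
p = √(2mKE) = √(2 × 1.884 × 10⁻²⁸ × 2.932 × 10⁻¹⁷) = 1.051 × 10⁻²² kg·m/s.
λ = h/p = 6.626 × 10⁻³⁴ / 1.051 × 10⁻²² = 6.30 × 10⁻¹² m = 6300 fm.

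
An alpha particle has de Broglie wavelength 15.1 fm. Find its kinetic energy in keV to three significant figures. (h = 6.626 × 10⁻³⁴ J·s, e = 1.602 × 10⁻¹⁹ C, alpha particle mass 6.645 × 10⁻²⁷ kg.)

KE = 904 keV

p = h/λ = 6.626 × 10⁻³⁴ / 1.510 × 10⁻¹⁴ = 4.388 × 10⁻²⁰ kg·m/s.
KE = p²/(2m) = (4.388 × 10⁻²⁰)² / (2 × 6.645 × 10⁻²⁷) = 1.449 × 10⁻¹³ J = 904 keV.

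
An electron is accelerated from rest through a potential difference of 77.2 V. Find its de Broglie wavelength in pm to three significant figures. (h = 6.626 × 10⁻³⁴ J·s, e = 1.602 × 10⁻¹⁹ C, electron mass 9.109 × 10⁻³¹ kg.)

λ = 140 pm

KE = eV = 1.602 × 10⁻¹⁹ × 77.20 = 1.237 × 10⁻¹⁷ J.
p = √(2mKE) = √(2 × 9.109 × 10⁻³¹ × 1.237 × 10⁻¹⁷) = 4.747 × 10⁻²⁴ kg·m/s.
λ = h/p = 6.626 × 10⁻³⁴ / 4.747 × 10⁻²⁴ = 1.40 × 10⁻¹⁰ m = 140 pm.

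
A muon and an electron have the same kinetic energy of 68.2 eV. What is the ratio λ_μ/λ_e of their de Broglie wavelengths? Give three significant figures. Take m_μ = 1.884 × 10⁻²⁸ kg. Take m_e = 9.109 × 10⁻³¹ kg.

At fixed KE, p = √(2mKE) so λ = h/p ∝ 1/√m.
λ_μ/λ_e = √(m_e/m_μ) = √(9.109 × 10⁻³¹/1.884 × 10⁻²⁸) = √(4.835 × 10⁻³) = 0.0695.

λ_μ/λ_e = 0.0695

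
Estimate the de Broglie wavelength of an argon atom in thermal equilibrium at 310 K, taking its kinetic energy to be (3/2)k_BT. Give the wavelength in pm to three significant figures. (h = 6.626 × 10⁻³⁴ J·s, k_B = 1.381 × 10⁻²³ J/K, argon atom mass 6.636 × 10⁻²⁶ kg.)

KE = (3/2)k_BT = 1.5 × 1.381 × 10⁻²³ × 310 = 6.422 × 10⁻²¹ J.
p = √(2mKE) = √(2 × 6.636 × 10⁻²⁶ × 6.422 × 10⁻²¹) = 2.919 × 10⁻²³ kg·m/s.
λ = h/p = 2.27 × 10⁻¹¹ m = 22.7 pm.

λ = 22.7 pm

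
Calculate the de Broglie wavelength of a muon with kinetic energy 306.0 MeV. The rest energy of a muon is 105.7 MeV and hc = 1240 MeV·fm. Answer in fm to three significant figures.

λ = 3.12 fm

Total energy E = KE + m₀c² = 306.0 + 105.7 = 411.7 MeV.
(pc)² = E² − (m₀c²)² = (411.7)² − (105.7)² = 1.583 × 10⁵ MeV², so pc = 397.9 MeV.
λ = hc/(pc) = 1240 MeV·fm / 397.9 MeV = 3.12 fm.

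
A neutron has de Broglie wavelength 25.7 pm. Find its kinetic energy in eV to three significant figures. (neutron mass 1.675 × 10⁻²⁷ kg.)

p = h/λ = 6.626 × 10⁻³⁴ / 2.570 × 10⁻¹¹ = 2.578 × 10⁻²³ kg·m/s.
KE = p²/(2m) = (2.578 × 10⁻²³)² / (2 × 1.675 × 10⁻²⁷) = 1.984 × 10⁻¹⁹ J = 1.24 eV.

KE = 1.24 eV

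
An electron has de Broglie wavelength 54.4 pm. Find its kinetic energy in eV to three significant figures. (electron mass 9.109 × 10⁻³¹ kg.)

KE = 508 eV

p = h/λ = 6.626 × 10⁻³⁴ / 5.440 × 10⁻¹¹ = 1.218 × 10⁻²³ kg·m/s.
KE = p²/(2m) = (1.218 × 10⁻²³)² / (2 × 9.109 × 10⁻³¹) = 8.143 × 10⁻¹⁷ J = 508 eV.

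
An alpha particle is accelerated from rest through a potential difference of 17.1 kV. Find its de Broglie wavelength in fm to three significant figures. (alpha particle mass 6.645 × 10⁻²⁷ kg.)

KE = 2eV = 2 × 1.602 × 10⁻¹⁹ × 1.710 × 10⁴ = 5.479 × 10⁻¹⁵ J.
p = √(2mKE) = √(2 × 6.645 × 10⁻²⁷ × 5.479 × 10⁻¹⁵) = 8.533 × 10⁻²¹ kg·m/s.
λ = h/p = 6.626 × 10⁻³⁴ / 8.533 × 10⁻²¹ = 7.77 × 10⁻¹⁴ m = 77.7 fm.

λ = 77.7 fm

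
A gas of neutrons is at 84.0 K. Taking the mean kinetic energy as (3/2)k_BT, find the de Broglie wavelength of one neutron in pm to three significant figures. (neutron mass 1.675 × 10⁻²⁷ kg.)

λ = 274 pm

KE = (3/2)k_BT = 1.5 × 1.381 × 10⁻²³ × 84.0 = 1.740 × 10⁻²¹ J.
p = √(2mKE) = √(2 × 1.675 × 10⁻²⁷ × 1.740 × 10⁻²¹) = 2.414 × 10⁻²⁴ kg·m/s.
λ = h/p = 2.74 × 10⁻¹⁰ m = 274 pm.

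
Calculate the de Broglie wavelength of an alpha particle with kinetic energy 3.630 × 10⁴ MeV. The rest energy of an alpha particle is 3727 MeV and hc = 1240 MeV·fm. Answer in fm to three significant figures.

Total energy E = KE + m₀c² = 3.630 × 10⁴ + 3727 = 40027 MeV.
(pc)² = E² − (m₀c²)² = (40027)² − (3727)² = 1.588 × 10⁹ MeV², so pc = 3.985 × 10⁴ MeV.
λ = hc/(pc) = 1240 MeV·fm / 3.985 × 10⁴ MeV = 0.0311 fm.

λ = 0.0311 fm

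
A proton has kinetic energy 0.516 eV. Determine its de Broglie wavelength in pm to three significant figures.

KE = 0.516 eV = 8.266 × 10⁻²⁰ J.
p = √(2mKE) = √(2 × 1.673 × 10⁻²⁷ × 8.266 × 10⁻²⁰) = 1.663 × 10⁻²³ kg·m/s.
λ = h/p = 6.626 × 10⁻³⁴ / 1.663 × 10⁻²³ = 3.98 × 10⁻¹¹ m = 39.8 pm.

λ = 39.8 pm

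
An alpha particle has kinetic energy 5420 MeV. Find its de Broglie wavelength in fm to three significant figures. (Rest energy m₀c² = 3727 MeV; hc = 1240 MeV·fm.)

Total energy E = KE + m₀c² = 5420 + 3727 = 9147 MeV.
(pc)² = E² − (m₀c²)² = (9147)² − (3727)² = 6.978 × 10⁷ MeV², so pc = 8353 MeV.
λ = hc/(pc) = 1240 MeV·fm / 8353 MeV = 0.148 fm.

λ = 0.148 fm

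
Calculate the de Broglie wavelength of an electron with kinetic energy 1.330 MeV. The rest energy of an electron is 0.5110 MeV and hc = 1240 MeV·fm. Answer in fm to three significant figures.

λ = 701 fm

Total energy E = KE + m₀c² = 1.330 + 0.5110 = 1.8410 MeV.
(pc)² = E² − (m₀c²)² = (1.8410)² − (0.5110)² = 3.128 MeV², so pc = 1.769 MeV.
λ = hc/(pc) = 1240 MeV·fm / 1.769 MeV = 701 fm.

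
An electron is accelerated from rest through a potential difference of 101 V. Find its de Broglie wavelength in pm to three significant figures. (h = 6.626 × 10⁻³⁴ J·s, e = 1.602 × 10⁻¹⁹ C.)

KE = eV = 1.602 × 10⁻¹⁹ × 101.0 = 1.618 × 10⁻¹⁷ J.
p = √(2mKE) = √(2 × 9.109 × 10⁻³¹ × 1.618 × 10⁻¹⁷) = 5.429 × 10⁻²⁴ kg·m/s.
λ = h/p = 6.626 × 10⁻³⁴ / 5.429 × 10⁻²⁴ = 1.22 × 10⁻¹⁰ m = 122 pm.

λ = 122 pm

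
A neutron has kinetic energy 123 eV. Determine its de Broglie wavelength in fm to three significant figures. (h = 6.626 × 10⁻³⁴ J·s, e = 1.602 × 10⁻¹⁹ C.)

λ = 2580 fm

KE = 123 eV = 1.970 × 10⁻¹⁷ J.
p = √(2mKE) = √(2 × 1.675 × 10⁻²⁷ × 1.970 × 10⁻¹⁷) = 2.569 × 10⁻²² kg·m/s.
λ = h/p = 6.626 × 10⁻³⁴ / 2.569 × 10⁻²² = 2.58 × 10⁻¹² m = 2580 fm.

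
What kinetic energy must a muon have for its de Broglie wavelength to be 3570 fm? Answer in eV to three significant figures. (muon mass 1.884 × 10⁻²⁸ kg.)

p = h/λ = 6.626 × 10⁻³⁴ / 3.570 × 10⁻¹² = 1.856 × 10⁻²² kg·m/s.
KE = p²/(2m) = (1.856 × 10⁻²²)² / (2 × 1.884 × 10⁻²⁸) = 9.142 × 10⁻¹⁷ J = 571 eV.

KE = 571 eV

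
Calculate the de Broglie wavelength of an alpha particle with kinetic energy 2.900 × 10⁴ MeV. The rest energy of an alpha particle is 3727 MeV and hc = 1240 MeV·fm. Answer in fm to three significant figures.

Total energy E = KE + m₀c² = 2.900 × 10⁴ + 3727 = 32727 MeV.
(pc)² = E² − (m₀c²)² = (32727)² − (3727)² = 1.057 × 10⁹ MeV², so pc = 3.251 × 10⁴ MeV.
λ = hc/(pc) = 1240 MeV·fm / 3.251 × 10⁴ MeV = 0.0381 fm.

λ = 0.0381 fm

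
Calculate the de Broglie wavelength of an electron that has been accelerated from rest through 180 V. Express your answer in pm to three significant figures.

KE = eV = 1.602 × 10⁻¹⁹ × 180.0 = 2.884 × 10⁻¹⁷ J.
p = √(2mKE) = √(2 × 9.109 × 10⁻³¹ × 2.884 × 10⁻¹⁷) = 7.248 × 10⁻²⁴ kg·m/s.
λ = h/p = 6.626 × 10⁻³⁴ / 7.248 × 10⁻²⁴ = 9.14 × 10⁻¹¹ m = 91.4 pm.

λ = 91.4 pm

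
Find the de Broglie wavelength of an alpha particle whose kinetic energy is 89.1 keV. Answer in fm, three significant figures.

λ = 48.1 fm

KE = 89.1 keV = 1.427 × 10⁻¹⁴ J.
p = √(2mKE) = √(2 × 6.645 × 10⁻²⁷ × 1.427 × 10⁻¹⁴) = 1.377 × 10⁻²⁰ kg·m/s.
λ = h/p = 6.626 × 10⁻³⁴ / 1.377 × 10⁻²⁰ = 4.81 × 10⁻¹⁴ m = 48.1 fm.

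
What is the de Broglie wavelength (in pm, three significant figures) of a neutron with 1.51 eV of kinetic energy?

λ = 23.3 pm

KE = 1.51 eV = 2.419 × 10⁻¹⁹ J.
p = √(2mKE) = √(2 × 1.675 × 10⁻²⁷ × 2.419 × 10⁻¹⁹) = 2.847 × 10⁻²³ kg·m/s.
λ = h/p = 6.626 × 10⁻³⁴ / 2.847 × 10⁻²³ = 2.33 × 10⁻¹¹ m = 23.3 pm.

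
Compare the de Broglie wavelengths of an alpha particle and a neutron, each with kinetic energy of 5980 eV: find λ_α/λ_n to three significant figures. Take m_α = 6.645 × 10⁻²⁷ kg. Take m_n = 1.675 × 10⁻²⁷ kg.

λ_α/λ_n = 0.502

At fixed KE, p = √(2mKE) so λ = h/p ∝ 1/√m.
λ_α/λ_n = √(m_n/m_α) = √(1.675 × 10⁻²⁷/6.645 × 10⁻²⁷) = √(0.2521) = 0.502.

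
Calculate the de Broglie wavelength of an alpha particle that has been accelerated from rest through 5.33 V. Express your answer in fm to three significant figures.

λ = 4400 fm

KE = 2eV = 2 × 1.602 × 10⁻¹⁹ × 5.330 = 1.708 × 10⁻¹⁸ J.
p = √(2mKE) = √(2 × 6.645 × 10⁻²⁷ × 1.708 × 10⁻¹⁸) = 1.507 × 10⁻²² kg·m/s.
λ = h/p = 6.626 × 10⁻³⁴ / 1.507 × 10⁻²² = 4.40 × 10⁻¹² m = 4400 fm.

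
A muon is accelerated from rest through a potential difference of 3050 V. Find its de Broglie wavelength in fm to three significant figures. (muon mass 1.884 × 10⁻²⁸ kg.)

λ = 1540 fm

KE = eV = 1.602 × 10⁻¹⁹ × 3050 = 4.886 × 10⁻¹⁶ J.
p = √(2mKE) = √(2 × 1.884 × 10⁻²⁸ × 4.886 × 10⁻¹⁶) = 4.291 × 10⁻²² kg·m/s.
λ = h/p = 6.626 × 10⁻³⁴ / 4.291 × 10⁻²² = 1.54 × 10⁻¹² m = 1540 fm.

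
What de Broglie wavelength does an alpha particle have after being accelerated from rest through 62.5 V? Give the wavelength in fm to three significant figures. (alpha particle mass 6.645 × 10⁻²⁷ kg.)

KE = 2eV = 2 × 1.602 × 10⁻¹⁹ × 62.50 = 2.003 × 10⁻¹⁷ J.
p = √(2mKE) = √(2 × 6.645 × 10⁻²⁷ × 2.003 × 10⁻¹⁷) = 5.159 × 10⁻²² kg·m/s.
λ = h/p = 6.626 × 10⁻³⁴ / 5.159 × 10⁻²² = 1.28 × 10⁻¹² m = 1280 fm.

λ = 1280 fm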